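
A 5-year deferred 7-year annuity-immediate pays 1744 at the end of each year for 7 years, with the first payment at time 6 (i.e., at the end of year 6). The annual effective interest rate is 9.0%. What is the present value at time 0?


PV at time 5 of the 7-year annuity-immediate:
a_n = 1744 * (1-(1+0.09)^(-7))/0.09 = 8777.4697
Discount back 5 years to time 0:
PV = 8777.4697 * (1+0.09)^(-5)
= 8777.4697 * 0.649931
= 5704.7531


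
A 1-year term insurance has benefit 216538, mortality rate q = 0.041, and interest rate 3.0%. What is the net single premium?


NSP = benefit * q * v
v = 1/(1+i) = 0.970874
NSP = 216538 * 0.041 * 0.970874
= 8619.4738


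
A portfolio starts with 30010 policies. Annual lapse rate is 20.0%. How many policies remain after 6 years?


remaining = initial * (1 - lapse)^years
= 30010 * (1 - 0.2)^6
= 30010 * 0.262144
= 7866.9414


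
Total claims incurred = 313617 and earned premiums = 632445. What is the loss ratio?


Loss ratio = claims / premiums
= 313617 / 632445
= 0.4959


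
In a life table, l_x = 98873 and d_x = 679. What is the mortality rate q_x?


q_x = d_x / l_x
= 679 / 98873
= 0.0069


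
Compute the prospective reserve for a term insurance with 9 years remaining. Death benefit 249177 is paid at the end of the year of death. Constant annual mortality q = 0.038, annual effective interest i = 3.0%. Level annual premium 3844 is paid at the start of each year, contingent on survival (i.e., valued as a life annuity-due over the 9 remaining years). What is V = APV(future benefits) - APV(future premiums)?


v = 1/(1+i) = 0.970874
APV(future benefits) per unit = sum_{k=0}^{8} k_p_x * q * v^(k+1) = 0.256609
APV(future benefits) = 249177 * 0.256609 = 63941.066
Life annuity-due factor ä_{x:9} = sum_{k=0}^{8} k_p_x * v^k = 6.955455
APV(future premiums) = 3844 * 6.955455 = 26736.7692
V = 63941.066 - 26736.7692
= 37204.2968


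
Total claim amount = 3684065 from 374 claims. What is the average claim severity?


severity = total / number
= 3684065 / 374
= 9850.4412


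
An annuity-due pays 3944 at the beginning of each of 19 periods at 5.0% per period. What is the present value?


PV_due = PMT * (1-(1+i)^(-n))/i * (1+i)
PV_immediate = 47664.5055
PV_due = 47664.5055 * 1.05
= 50047.7307


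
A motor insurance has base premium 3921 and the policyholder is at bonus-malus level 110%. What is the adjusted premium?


adjusted = base * BM_level / 100
= 3921 * 110 / 100
= 3921 * 1.1
= 4313.1


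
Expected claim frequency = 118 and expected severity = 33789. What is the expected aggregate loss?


E[S] = E[N] * E[X]
= 118 * 33789
= 3.9871e+06


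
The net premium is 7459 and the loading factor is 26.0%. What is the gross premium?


Gross = net * (1 + loading)
= 7459 * (1 + 0.26)
= 7459 * 1.26
= 9398.34


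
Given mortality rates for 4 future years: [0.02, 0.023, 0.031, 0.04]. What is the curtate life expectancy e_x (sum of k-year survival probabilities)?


e_x = sum_{k=1}^{n} k_p_x
k_p_x values:
  1_p_x = 0.98
  2_p_x = 0.95746
  3_p_x = 0.927779
  4_p_x = 0.890668
e_x = 3.7559


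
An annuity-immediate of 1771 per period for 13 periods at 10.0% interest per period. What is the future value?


FV = PMT * ((1+i)^n - 1) / i
= 1771 * ((1.1)^13 - 1) / 0.1
= 1771 * (3.452271 - 1) / 0.1
= 43429.7232


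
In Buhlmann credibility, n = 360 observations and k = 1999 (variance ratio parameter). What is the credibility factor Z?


Z = n / (n + k)
= 360 / (360 + 1999)
= 360 / 2359
= 0.1526


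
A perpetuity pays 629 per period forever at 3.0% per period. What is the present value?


PV = PMT / i
= 629 / 0.03
= 20966.6667


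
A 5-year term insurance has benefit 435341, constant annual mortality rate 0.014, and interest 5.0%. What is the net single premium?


NSP = benefit * sum_{k=0}^{n-1} k_p_x * q * v^(k+1)
With constant q=0.014, v=0.952381
Sum = 0.05902
NSP = 435341 * 0.05902
= 25693.882


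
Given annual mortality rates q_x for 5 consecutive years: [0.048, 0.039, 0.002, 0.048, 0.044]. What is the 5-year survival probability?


p_k = 1 - q_k for each year
Survival = product of (1 - q_k)
= 0.952 * 0.961 * 0.998 * 0.952 * 0.956
= 0.831


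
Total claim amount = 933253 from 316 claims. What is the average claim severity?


severity = total / number
= 933253 / 316
= 2953.3323


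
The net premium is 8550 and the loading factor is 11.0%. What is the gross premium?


Gross = net * (1 + loading)
= 8550 * (1 + 0.11)
= 8550 * 1.11
= 9490.5


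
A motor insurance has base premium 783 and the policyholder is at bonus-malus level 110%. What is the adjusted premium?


adjusted = base * BM_level / 100
= 783 * 110 / 100
= 783 * 1.1
= 861.3


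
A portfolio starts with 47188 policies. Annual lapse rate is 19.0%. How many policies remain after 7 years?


remaining = initial * (1 - lapse)^years
= 47188 * (1 - 0.19)^7
= 47188 * 0.228768
= 10795.1008


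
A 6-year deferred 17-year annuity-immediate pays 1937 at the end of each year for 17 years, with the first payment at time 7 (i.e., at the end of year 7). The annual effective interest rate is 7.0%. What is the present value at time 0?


PV at time 6 of the 17-year annuity-immediate:
a_n = 1937 * (1-(1+0.07)^(-17))/0.07 = 18911.3629
Discount back 6 years to time 0:
PV = 18911.3629 * (1+0.07)^(-6)
= 18911.3629 * 0.666342
= 12601.4396


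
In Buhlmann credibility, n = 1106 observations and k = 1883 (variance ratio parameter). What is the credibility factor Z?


Z = n / (n + k)
= 1106 / (1106 + 1883)
= 1106 / 2989
= 0.37


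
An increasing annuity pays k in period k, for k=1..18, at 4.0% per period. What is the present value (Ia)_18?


(Ia)_n = sum_{k=1}^{n} k * v^k, v = 1/(1+i)
v = 0.961538
Sum computed term by term:
(Ia)_18 = 107.0091


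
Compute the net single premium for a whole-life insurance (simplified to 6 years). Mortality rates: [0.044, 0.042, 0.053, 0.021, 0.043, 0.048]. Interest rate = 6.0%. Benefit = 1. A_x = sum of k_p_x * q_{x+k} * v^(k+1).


v = 0.943396
Year 0: k_p_x=1.0, q=0.044, term=0.041509
Year 1: k_p_x=0.956, q=0.042, term=0.035735
Year 2: k_p_x=0.915848, q=0.053, term=0.040755
Year 3: k_p_x=0.867308, q=0.021, term=0.014427
Year 4: k_p_x=0.849095, q=0.043, term=0.027283
Year 5: k_p_x=0.812584, q=0.048, term=0.027496
A_x = 0.1872


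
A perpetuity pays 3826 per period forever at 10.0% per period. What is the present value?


PV = PMT / i
= 3826 / 0.1
= 38260.0


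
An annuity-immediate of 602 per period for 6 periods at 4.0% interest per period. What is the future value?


FV = PMT * ((1+i)^n - 1) / i
= 602 * ((1.04)^6 - 1) / 0.04
= 602 * (1.265319 - 1) / 0.04
= 3993.0512


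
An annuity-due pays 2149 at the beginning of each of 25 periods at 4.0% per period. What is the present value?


PV_due = PMT * (1-(1+i)^(-n))/i * (1+i)
PV_immediate = 33571.8498
PV_due = 33571.8498 * 1.04
= 34914.7238


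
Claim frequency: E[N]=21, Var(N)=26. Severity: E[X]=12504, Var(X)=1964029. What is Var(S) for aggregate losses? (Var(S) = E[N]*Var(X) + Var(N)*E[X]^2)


Var(S) = E[N]*Var(X) + Var(N)*E[X]^2
= 21*1964029 + 26*12504^2
= 41244609 + 4065100416
= 4.1063e+09


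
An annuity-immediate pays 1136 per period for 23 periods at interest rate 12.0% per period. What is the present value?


PV = PMT * (1 - (1+i)^(-n)) / i
= 1136 * (1 - (1+0.12)^(-23)) / 0.12
= 1136 * (1 - 0.073788) / 0.12
= 1136 * 7.718434
= 8768.1407


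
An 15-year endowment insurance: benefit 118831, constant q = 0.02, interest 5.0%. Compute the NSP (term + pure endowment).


Term component = 21889.88
Pure endowment = 15_p_x * v^15 * benefit = 0.738569 * 0.481017 * 118831 = 42216.4199
NSP = 64106.3


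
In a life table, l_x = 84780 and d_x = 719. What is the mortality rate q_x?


q_x = d_x / l_x
= 719 / 84780
= 0.0085


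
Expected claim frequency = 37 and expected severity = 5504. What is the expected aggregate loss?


E[S] = E[N] * E[X]
= 37 * 5504
= 203648


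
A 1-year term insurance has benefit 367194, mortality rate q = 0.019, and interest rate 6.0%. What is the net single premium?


NSP = benefit * q * v
v = 1/(1+i) = 0.943396
NSP = 367194 * 0.019 * 0.943396
= 6581.7792


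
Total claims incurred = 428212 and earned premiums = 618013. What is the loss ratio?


Loss ratio = claims / premiums
= 428212 / 618013
= 0.6929


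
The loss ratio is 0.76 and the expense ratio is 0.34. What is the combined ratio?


Combined ratio = loss ratio + expense ratio
= 0.76 + 0.34
= 1.1


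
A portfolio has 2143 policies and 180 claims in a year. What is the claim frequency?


frequency = claims / policies
= 180 / 2143
= 0.084


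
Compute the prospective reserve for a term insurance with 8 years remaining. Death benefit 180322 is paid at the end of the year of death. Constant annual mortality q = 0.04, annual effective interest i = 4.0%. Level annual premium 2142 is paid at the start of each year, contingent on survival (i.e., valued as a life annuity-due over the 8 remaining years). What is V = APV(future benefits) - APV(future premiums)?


v = 1/(1+i) = 0.961538
APV(future benefits) per unit = sum_{k=0}^{7} k_p_x * q * v^(k+1) = 0.236444
APV(future benefits) = 180322 * 0.236444 = 42636.028
Life annuity-due factor ä_{x:8} = sum_{k=0}^{7} k_p_x * v^k = 6.14754
APV(future premiums) = 2142 * 6.14754 = 13168.0309
V = 42636.028 - 13168.0309
= 29467.9971


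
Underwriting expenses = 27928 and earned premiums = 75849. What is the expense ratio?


Expense ratio = expenses / premiums
= 27928 / 75849
= 0.3682


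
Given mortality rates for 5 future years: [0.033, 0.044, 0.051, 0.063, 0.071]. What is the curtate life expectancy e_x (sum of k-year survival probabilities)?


e_x = sum_{k=1}^{n} k_p_x
k_p_x values:
  1_p_x = 0.967
  2_p_x = 0.924452
  3_p_x = 0.877305
  4_p_x = 0.822035
  5_p_x = 0.76367
e_x = 4.3545


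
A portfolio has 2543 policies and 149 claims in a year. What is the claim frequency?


frequency = claims / policies
= 149 / 2543
= 0.0586


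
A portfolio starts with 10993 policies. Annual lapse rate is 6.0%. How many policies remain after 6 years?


remaining = initial * (1 - lapse)^years
= 10993 * (1 - 0.06)^6
= 10993 * 0.68987
= 7583.7385


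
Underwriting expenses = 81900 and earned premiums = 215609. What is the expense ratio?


Expense ratio = expenses / premiums
= 81900 / 215609
= 0.3799


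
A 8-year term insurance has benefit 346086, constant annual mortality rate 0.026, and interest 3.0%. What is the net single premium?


NSP = benefit * sum_{k=0}^{n-1} k_p_x * q * v^(k+1)
With constant q=0.026, v=0.970874
Sum = 0.167421
NSP = 346086 * 0.167421
= 57941.9226


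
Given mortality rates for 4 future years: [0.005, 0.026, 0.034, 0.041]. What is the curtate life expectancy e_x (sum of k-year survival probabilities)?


e_x = sum_{k=1}^{n} k_p_x
k_p_x values:
  1_p_x = 0.995
  2_p_x = 0.96913
  3_p_x = 0.93618
  4_p_x = 0.897796
e_x = 3.7981


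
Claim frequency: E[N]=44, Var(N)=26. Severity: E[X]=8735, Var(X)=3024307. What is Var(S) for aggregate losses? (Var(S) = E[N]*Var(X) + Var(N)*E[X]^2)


Var(S) = E[N]*Var(X) + Var(N)*E[X]^2
= 44*3024307 + 26*8735^2
= 133069508 + 1983805850
= 2.1169e+09


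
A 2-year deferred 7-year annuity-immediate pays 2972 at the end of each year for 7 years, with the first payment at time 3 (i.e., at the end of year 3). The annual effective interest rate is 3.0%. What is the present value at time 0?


PV at time 2 of the 7-year annuity-immediate:
a_n = 2972 * (1-(1+0.03)^(-7))/0.03 = 18516.4009
Discount back 2 years to time 0:
PV = 18516.4009 * (1+0.03)^(-2)
= 18516.4009 * 0.942596
= 17453.4838


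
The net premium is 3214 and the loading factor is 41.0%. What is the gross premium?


Gross = net * (1 + loading)
= 3214 * (1 + 0.41)
= 3214 * 1.41
= 4531.74


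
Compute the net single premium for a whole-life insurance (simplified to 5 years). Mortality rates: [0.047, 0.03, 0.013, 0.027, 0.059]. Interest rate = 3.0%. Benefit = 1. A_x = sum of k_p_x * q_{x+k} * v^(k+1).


v = 0.970874
Year 0: k_p_x=1.0, q=0.047, term=0.045631
Year 1: k_p_x=0.953, q=0.03, term=0.026949
Year 2: k_p_x=0.92441, q=0.013, term=0.010998
Year 3: k_p_x=0.912393, q=0.027, term=0.021888
Year 4: k_p_x=0.887758, q=0.059, term=0.045181
A_x = 0.1506


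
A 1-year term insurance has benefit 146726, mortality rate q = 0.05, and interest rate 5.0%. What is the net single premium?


NSP = benefit * q * v
v = 1/(1+i) = 0.952381
NSP = 146726 * 0.05 * 0.952381
= 6986.9524


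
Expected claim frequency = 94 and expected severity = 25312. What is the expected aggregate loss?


E[S] = E[N] * E[X]
= 94 * 25312
= 2.3793e+06


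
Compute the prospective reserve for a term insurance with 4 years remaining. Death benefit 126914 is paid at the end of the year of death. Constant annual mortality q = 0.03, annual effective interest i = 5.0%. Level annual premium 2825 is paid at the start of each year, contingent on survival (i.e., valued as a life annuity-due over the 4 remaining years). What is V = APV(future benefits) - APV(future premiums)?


v = 1/(1+i) = 0.952381
APV(future benefits) per unit = sum_{k=0}^{3} k_p_x * q * v^(k+1) = 0.101875
APV(future benefits) = 126914 * 0.101875 = 12929.3993
Life annuity-due factor ä_{x:4} = sum_{k=0}^{3} k_p_x * v^k = 3.565635
APV(future premiums) = 2825 * 3.565635 = 10072.9183
V = 12929.3993 - 10072.9183
= 2856.481


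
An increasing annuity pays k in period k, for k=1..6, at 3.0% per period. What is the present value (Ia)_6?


(Ia)_n = sum_{k=1}^{n} k * v^k, v = 1/(1+i)
v = 0.970874
Sum computed term by term:
(Ia)_6 = 18.4934


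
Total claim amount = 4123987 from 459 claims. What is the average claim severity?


severity = total / number
= 4123987 / 459
= 8984.7211


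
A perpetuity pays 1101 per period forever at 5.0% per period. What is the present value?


PV = PMT / i
= 1101 / 0.05
= 22020.0


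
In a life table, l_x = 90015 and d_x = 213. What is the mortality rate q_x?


q_x = d_x / l_x
= 213 / 90015
= 0.0024


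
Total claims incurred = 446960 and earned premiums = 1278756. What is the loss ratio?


Loss ratio = claims / premiums
= 446960 / 1278756
= 0.3495


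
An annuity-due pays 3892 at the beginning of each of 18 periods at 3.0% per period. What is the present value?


PV_due = PMT * (1-(1+i)^(-n))/i * (1+i)
PV_immediate = 53528.6729
PV_due = 53528.6729 * 1.03
= 55134.5331


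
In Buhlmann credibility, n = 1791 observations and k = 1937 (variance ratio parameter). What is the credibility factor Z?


Z = n / (n + k)
= 1791 / (1791 + 1937)
= 1791 / 3728
= 0.4804


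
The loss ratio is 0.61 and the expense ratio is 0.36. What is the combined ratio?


Combined ratio = loss ratio + expense ratio
= 0.61 + 0.36
= 0.97


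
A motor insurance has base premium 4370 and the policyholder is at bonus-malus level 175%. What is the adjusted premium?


adjusted = base * BM_level / 100
= 4370 * 175 / 100
= 4370 * 1.75
= 7647.5


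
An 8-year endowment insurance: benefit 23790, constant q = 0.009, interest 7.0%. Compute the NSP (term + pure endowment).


Term component = 1242.9195
Pure endowment = 8_p_x * v^8 * benefit = 0.930228 * 0.582009 * 23790 = 12879.9286
NSP = 14122.8482


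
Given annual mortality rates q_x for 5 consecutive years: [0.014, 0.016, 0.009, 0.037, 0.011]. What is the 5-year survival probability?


p_k = 1 - q_k for each year
Survival = product of (1 - q_k)
= 0.986 * 0.984 * 0.991 * 0.963 * 0.989
= 0.9157


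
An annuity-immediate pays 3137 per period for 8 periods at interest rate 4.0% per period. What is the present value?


PV = PMT * (1 - (1+i)^(-n)) / i
= 3137 * (1 - (1+0.04)^(-8)) / 0.04
= 3137 * (1 - 0.73069) / 0.04
= 3137 * 6.732745
= 21120.6207


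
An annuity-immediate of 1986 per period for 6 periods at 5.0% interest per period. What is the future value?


FV = PMT * ((1+i)^n - 1) / i
= 1986 * ((1.05)^6 - 1) / 0.05
= 1986 * (1.340096 - 1) / 0.05
= 13508.5988


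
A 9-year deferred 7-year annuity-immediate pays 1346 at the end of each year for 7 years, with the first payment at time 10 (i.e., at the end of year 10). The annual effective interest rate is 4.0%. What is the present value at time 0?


PV at time 9 of the 7-year annuity-immediate:
a_n = 1346 * (1-(1+0.04)^(-7))/0.04 = 8078.7656
Discount back 9 years to time 0:
PV = 8078.7656 * (1+0.04)^(-9)
= 8078.7656 * 0.702587
= 5676.0335


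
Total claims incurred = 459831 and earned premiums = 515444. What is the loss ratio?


Loss ratio = claims / premiums
= 459831 / 515444
= 0.8921


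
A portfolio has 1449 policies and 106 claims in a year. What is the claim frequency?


frequency = claims / policies
= 106 / 1449
= 0.0732


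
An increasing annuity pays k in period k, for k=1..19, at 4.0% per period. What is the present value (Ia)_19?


(Ia)_n = sum_{k=1}^{n} k * v^k, v = 1/(1+i)
v = 0.961538
Sum computed term by term:
(Ia)_19 = 116.0273


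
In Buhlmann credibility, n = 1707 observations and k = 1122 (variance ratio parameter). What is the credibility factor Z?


Z = n / (n + k)
= 1707 / (1707 + 1122)
= 1707 / 2829
= 0.6034


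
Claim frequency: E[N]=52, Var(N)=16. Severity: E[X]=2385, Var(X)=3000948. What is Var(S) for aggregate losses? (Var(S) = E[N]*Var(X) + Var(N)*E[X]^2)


Var(S) = E[N]*Var(X) + Var(N)*E[X]^2
= 52*3000948 + 16*2385^2
= 156049296 + 91011600
= 2.4706e+08


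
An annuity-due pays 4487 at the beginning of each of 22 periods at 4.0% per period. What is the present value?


PV_due = PMT * (1-(1+i)^(-n))/i * (1+i)
PV_immediate = 64842.1545
PV_due = 64842.1545 * 1.04
= 67435.8407


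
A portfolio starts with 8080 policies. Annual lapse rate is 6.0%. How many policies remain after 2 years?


remaining = initial * (1 - lapse)^years
= 8080 * (1 - 0.06)^2
= 8080 * 0.8836
= 7139.488


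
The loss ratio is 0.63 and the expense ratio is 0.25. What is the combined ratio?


Combined ratio = loss ratio + expense ratio
= 0.63 + 0.25
= 0.88


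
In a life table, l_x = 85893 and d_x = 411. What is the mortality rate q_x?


q_x = d_x / l_x
= 411 / 85893
= 0.0048


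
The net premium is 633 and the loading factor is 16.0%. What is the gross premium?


Gross = net * (1 + loading)
= 633 * (1 + 0.16)
= 633 * 1.16
= 734.28


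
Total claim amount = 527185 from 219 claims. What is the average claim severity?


severity = total / number
= 527185 / 219
= 2407.2374


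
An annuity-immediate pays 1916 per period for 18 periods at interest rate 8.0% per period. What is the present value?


PV = PMT * (1 - (1+i)^(-n)) / i
= 1916 * (1 - (1+0.08)^(-18)) / 0.08
= 1916 * (1 - 0.250249) / 0.08
= 1916 * 9.371887
= 17956.5358


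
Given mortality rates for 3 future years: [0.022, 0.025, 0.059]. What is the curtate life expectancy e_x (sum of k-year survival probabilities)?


e_x = sum_{k=1}^{n} k_p_x
k_p_x values:
  1_p_x = 0.978
  2_p_x = 0.95355
  3_p_x = 0.897291
e_x = 2.8288


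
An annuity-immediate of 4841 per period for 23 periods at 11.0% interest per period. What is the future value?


FV = PMT * ((1+i)^n - 1) / i
= 4841 * ((1.11)^23 - 1) / 0.11
= 4841 * (11.026267 - 1) / 0.11
= 441246.9042


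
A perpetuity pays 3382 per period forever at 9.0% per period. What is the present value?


PV = PMT / i
= 3382 / 0.09
= 37577.7778


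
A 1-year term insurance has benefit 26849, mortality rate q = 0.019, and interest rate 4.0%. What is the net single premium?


NSP = benefit * q * v
v = 1/(1+i) = 0.961538
NSP = 26849 * 0.019 * 0.961538
= 490.5106


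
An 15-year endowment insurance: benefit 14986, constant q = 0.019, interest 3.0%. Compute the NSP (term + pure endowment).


Term component = 3013.7207
Pure endowment = 15_p_x * v^15 * benefit = 0.749955 * 0.641862 * 14986 = 7213.7729
NSP = 10227.4936


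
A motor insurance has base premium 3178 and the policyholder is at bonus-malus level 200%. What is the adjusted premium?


adjusted = base * BM_level / 100
= 3178 * 200 / 100
= 3178 * 2.0
= 6356.0


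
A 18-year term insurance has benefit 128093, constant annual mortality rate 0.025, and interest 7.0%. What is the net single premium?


NSP = benefit * sum_{k=0}^{n-1} k_p_x * q * v^(k+1)
With constant q=0.025, v=0.934579
Sum = 0.213796
NSP = 128093 * 0.213796
= 27385.7759


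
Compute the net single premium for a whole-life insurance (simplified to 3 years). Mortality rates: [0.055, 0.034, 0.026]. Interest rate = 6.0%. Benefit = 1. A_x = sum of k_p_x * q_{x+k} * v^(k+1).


v = 0.943396
Year 0: k_p_x=1.0, q=0.055, term=0.051887
Year 1: k_p_x=0.945, q=0.034, term=0.028596
Year 2: k_p_x=0.91287, q=0.026, term=0.019928
A_x = 0.1004


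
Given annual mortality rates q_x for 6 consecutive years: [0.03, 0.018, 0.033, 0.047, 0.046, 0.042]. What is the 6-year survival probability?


p_k = 1 - q_k for each year
Survival = product of (1 - q_k)
= 0.97 * 0.982 * 0.967 * 0.953 * 0.954 * 0.958
= 0.8023


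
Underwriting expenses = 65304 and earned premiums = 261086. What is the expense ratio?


Expense ratio = expenses / premiums
= 65304 / 261086
= 0.2501


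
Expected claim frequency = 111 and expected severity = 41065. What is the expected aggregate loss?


E[S] = E[N] * E[X]
= 111 * 41065
= 4.5582e+06


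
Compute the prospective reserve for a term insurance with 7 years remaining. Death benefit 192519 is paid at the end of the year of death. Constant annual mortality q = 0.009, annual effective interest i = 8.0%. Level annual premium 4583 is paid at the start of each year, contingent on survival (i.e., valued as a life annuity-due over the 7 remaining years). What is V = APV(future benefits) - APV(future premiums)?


v = 1/(1+i) = 0.925926
APV(future benefits) per unit = sum_{k=0}^{6} k_p_x * q * v^(k+1) = 0.045737
APV(future benefits) = 192519 * 0.045737 = 8805.3121
Life annuity-due factor ä_{x:7} = sum_{k=0}^{6} k_p_x * v^k = 5.488484
APV(future premiums) = 4583 * 5.488484 = 25153.7222
V = 8805.3121 - 25153.7222
= -16348.4101


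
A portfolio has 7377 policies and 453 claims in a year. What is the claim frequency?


frequency = claims / policies
= 453 / 7377
= 0.0614


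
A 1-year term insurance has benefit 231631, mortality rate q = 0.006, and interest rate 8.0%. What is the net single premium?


NSP = benefit * q * v
v = 1/(1+i) = 0.925926
NSP = 231631 * 0.006 * 0.925926
= 1286.8389


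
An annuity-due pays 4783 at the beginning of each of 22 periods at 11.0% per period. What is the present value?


PV_due = PMT * (1-(1+i)^(-n))/i * (1+i)
PV_immediate = 39104.56
PV_due = 39104.56 * 1.11
= 43406.0616


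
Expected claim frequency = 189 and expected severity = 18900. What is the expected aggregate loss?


E[S] = E[N] * E[X]
= 189 * 18900
= 3.5721e+06


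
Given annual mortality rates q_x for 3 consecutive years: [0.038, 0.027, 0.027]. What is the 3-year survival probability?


p_k = 1 - q_k for each year
Survival = product of (1 - q_k)
= 0.962 * 0.973 * 0.973
= 0.9108


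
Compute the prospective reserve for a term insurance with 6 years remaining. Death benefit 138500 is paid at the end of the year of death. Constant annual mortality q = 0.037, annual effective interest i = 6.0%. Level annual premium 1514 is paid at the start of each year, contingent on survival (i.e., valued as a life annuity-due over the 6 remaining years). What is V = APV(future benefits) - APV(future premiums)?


v = 1/(1+i) = 0.943396
APV(future benefits) per unit = sum_{k=0}^{5} k_p_x * q * v^(k+1) = 0.16698
APV(future benefits) = 138500 * 0.16698 = 23126.7615
Life annuity-due factor ä_{x:6} = sum_{k=0}^{5} k_p_x * v^k = 4.783758
APV(future premiums) = 1514 * 4.783758 = 7242.6094
V = 23126.7615 - 7242.6094
= 15884.1521


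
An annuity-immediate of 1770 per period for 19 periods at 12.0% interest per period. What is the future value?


FV = PMT * ((1+i)^n - 1) / i
= 1770 * ((1.12)^19 - 1) / 0.12
= 1770 * (8.612762 - 1) / 0.12
= 112288.2349


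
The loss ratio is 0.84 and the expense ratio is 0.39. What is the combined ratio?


Combined ratio = loss ratio + expense ratio
= 0.84 + 0.39
= 1.23


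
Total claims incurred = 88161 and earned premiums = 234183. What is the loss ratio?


Loss ratio = claims / premiums
= 88161 / 234183
= 0.3765


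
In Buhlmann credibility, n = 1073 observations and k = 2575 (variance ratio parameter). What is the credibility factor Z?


Z = n / (n + k)
= 1073 / (1073 + 2575)
= 1073 / 3648
= 0.2941


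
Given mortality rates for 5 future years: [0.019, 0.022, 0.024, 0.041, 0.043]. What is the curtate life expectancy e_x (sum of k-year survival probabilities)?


e_x = sum_{k=1}^{n} k_p_x
k_p_x values:
  1_p_x = 0.981
  2_p_x = 0.959418
  3_p_x = 0.936392
  4_p_x = 0.898
  5_p_x = 0.859386
e_x = 4.6342


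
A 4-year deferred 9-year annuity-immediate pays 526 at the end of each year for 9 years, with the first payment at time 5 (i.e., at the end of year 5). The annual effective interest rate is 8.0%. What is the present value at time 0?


PV at time 4 of the 9-year annuity-immediate:
a_n = 526 * (1-(1+0.08)^(-9))/0.08 = 3285.863
Discount back 4 years to time 0:
PV = 3285.863 * (1+0.08)^(-4)
= 3285.863 * 0.73503
= 2415.2074


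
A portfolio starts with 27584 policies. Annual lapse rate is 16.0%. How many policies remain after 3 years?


remaining = initial * (1 - lapse)^years
= 27584 * (1 - 0.16)^3
= 27584 * 0.592704
= 16349.1471


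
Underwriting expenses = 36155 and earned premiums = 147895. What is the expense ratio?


Expense ratio = expenses / premiums
= 36155 / 147895
= 0.2445


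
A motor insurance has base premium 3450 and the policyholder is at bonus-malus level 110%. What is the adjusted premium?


adjusted = base * BM_level / 100
= 3450 * 110 / 100
= 3450 * 1.1
= 3795.0


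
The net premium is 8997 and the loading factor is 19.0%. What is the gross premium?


Gross = net * (1 + loading)
= 8997 * (1 + 0.19)
= 8997 * 1.19
= 10706.43


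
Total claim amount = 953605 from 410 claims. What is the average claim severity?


severity = total / number
= 953605 / 410
= 2325.8659


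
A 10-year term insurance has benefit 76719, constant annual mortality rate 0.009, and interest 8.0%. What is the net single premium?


NSP = benefit * sum_{k=0}^{n-1} k_p_x * q * v^(k+1)
With constant q=0.009, v=0.925926
Sum = 0.058333
NSP = 76719 * 0.058333
= 4475.2255


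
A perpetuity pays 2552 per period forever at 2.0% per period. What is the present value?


PV = PMT / i
= 2552 / 0.02
= 127600.0


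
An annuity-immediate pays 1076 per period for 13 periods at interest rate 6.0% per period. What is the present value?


PV = PMT * (1 - (1+i)^(-n)) / i
= 1076 * (1 - (1+0.06)^(-13)) / 0.06
= 1076 * (1 - 0.468839) / 0.06
= 1076 * 8.852683
= 9525.4869


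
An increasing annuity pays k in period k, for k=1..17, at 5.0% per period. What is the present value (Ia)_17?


(Ia)_n = sum_{k=1}^{n} k * v^k, v = 1/(1+i)
v = 0.952381
Sum computed term by term:
(Ia)_17 = 88.4145


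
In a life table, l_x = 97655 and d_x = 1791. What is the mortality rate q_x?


q_x = d_x / l_x
= 1791 / 97655
= 0.0183


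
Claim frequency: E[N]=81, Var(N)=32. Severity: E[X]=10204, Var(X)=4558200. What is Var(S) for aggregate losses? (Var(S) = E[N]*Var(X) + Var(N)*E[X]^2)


Var(S) = E[N]*Var(X) + Var(N)*E[X]^2
= 81*4558200 + 32*10204^2
= 369214200 + 3331891712
= 3.7011e+09


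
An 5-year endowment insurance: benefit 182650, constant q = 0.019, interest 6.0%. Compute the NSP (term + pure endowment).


Term component = 14104.7553
Pure endowment = 5_p_x * v^5 * benefit = 0.908542 * 0.747258 * 182650 = 124003.9123
NSP = 138108.6675


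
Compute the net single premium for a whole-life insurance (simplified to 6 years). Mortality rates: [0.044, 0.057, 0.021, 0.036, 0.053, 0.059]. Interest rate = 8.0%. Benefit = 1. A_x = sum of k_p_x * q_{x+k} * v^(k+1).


v = 0.925926
Year 0: k_p_x=1.0, q=0.044, term=0.040741
Year 1: k_p_x=0.956, q=0.057, term=0.046718
Year 2: k_p_x=0.901508, q=0.021, term=0.015029
Year 3: k_p_x=0.882576, q=0.036, term=0.023354
Year 4: k_p_x=0.850804, q=0.053, term=0.030689
Year 5: k_p_x=0.805711, q=0.059, term=0.029956
A_x = 0.1865


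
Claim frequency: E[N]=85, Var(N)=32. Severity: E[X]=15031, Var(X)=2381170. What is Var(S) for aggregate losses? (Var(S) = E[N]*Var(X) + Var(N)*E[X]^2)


Var(S) = E[N]*Var(X) + Var(N)*E[X]^2
= 85*2381170 + 32*15031^2
= 202399450 + 7229790752
= 7.4322e+09


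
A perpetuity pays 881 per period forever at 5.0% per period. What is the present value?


PV = PMT / i
= 881 / 0.05
= 17620.0


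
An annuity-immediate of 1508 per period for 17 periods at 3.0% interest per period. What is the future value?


FV = PMT * ((1+i)^n - 1) / i
= 1508 * ((1.03)^17 - 1) / 0.03
= 1508 * (1.652848 - 1) / 0.03
= 32816.4743


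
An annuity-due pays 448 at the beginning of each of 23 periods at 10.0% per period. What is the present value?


PV_due = PMT * (1-(1+i)^(-n))/i * (1+i)
PV_immediate = 3979.6819
PV_due = 3979.6819 * 1.1
= 4377.65


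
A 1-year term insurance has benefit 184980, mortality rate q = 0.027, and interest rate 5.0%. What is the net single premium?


NSP = benefit * q * v
v = 1/(1+i) = 0.952381
NSP = 184980 * 0.027 * 0.952381
= 4756.6286


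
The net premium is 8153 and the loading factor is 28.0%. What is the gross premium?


Gross = net * (1 + loading)
= 8153 * (1 + 0.28)
= 8153 * 1.28
= 10435.84


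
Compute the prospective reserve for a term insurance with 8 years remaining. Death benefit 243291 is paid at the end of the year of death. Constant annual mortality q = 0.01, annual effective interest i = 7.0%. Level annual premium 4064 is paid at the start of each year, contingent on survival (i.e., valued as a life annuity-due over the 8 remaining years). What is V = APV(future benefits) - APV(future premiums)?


v = 1/(1+i) = 0.934579
APV(future benefits) per unit = sum_{k=0}^{7} k_p_x * q * v^(k+1) = 0.057869
APV(future benefits) = 243291 * 0.057869 = 14079.0734
Life annuity-due factor ä_{x:8} = sum_{k=0}^{7} k_p_x * v^k = 6.192012
APV(future premiums) = 4064 * 6.192012 = 25164.3378
V = 14079.0734 - 25164.3378
= -11085.2644


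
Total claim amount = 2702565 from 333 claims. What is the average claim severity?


severity = total / number
= 2702565 / 333
= 8115.8108


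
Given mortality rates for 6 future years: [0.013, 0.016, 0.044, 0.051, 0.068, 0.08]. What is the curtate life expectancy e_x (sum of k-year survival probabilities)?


e_x = sum_{k=1}^{n} k_p_x
k_p_x values:
  1_p_x = 0.987
  2_p_x = 0.971208
  3_p_x = 0.928475
  4_p_x = 0.881123
  5_p_x = 0.821206
  6_p_x = 0.75551
e_x = 5.3445


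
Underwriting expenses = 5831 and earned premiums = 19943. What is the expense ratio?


Expense ratio = expenses / premiums
= 5831 / 19943
= 0.2924


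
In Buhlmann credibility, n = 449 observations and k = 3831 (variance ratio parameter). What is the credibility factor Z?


Z = n / (n + k)
= 449 / (449 + 3831)
= 449 / 4280
= 0.1049


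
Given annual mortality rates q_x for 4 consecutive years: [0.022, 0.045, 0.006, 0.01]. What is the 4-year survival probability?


p_k = 1 - q_k for each year
Survival = product of (1 - q_k)
= 0.978 * 0.955 * 0.994 * 0.99
= 0.9191


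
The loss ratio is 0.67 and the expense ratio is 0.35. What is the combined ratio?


Combined ratio = loss ratio + expense ratio
= 0.67 + 0.35
= 1.02


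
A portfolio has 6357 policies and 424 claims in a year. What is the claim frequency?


frequency = claims / policies
= 424 / 6357
= 0.0667


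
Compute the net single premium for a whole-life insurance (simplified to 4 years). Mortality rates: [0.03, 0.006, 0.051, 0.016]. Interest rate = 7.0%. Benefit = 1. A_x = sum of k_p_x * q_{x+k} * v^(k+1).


v = 0.934579
Year 0: k_p_x=1.0, q=0.03, term=0.028037
Year 1: k_p_x=0.97, q=0.006, term=0.005083
Year 2: k_p_x=0.96418, q=0.051, term=0.04014
Year 3: k_p_x=0.915007, q=0.016, term=0.011169
A_x = 0.0844


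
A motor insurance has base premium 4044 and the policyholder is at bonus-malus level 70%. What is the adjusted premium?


adjusted = base * BM_level / 100
= 4044 * 70 / 100
= 4044 * 0.7
= 2830.8


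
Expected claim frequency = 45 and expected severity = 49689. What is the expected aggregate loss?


E[S] = E[N] * E[X]
= 45 * 49689
= 2.2360e+06


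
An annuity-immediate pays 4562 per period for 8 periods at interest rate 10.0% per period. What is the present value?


PV = PMT * (1 - (1+i)^(-n)) / i
= 4562 * (1 - (1+0.1)^(-8)) / 0.1
= 4562 * (1 - 0.466507) / 0.1
= 4562 * 5.334926
= 24337.9333


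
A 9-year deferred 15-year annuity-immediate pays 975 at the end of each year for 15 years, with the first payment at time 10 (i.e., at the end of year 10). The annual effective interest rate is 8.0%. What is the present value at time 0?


PV at time 9 of the 15-year annuity-immediate:
a_n = 975 * (1-(1+0.08)^(-15))/0.08 = 8345.4917
Discount back 9 years to time 0:
PV = 8345.4917 * (1+0.08)^(-9)
= 8345.4917 * 0.500249
= 4174.8236


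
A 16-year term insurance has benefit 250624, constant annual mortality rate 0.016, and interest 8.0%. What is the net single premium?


NSP = benefit * sum_{k=0}^{n-1} k_p_x * q * v^(k+1)
With constant q=0.016, v=0.925926
Sum = 0.129084
NSP = 250624 * 0.129084
= 32351.4911


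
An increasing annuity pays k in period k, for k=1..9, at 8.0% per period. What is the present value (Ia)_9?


(Ia)_n = sum_{k=1}^{n} k * v^k, v = 1/(1+i)
v = 0.925926
Sum computed term by term:
(Ia)_9 = 28.055


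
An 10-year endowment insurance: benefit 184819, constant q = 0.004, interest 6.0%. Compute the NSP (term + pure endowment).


Term component = 5354.4747
Pure endowment = 10_p_x * v^10 * benefit = 0.960712 * 0.558395 * 184819 = 99147.404
NSP = 104501.8788


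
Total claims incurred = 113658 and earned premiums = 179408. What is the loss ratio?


Loss ratio = claims / premiums
= 113658 / 179408
= 0.6335


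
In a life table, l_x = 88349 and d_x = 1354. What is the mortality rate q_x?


q_x = d_x / l_x
= 1354 / 88349
= 0.0153


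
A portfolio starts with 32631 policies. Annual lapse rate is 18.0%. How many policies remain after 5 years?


remaining = initial * (1 - lapse)^years
= 32631 * (1 - 0.18)^5
= 32631 * 0.37074
= 12097.6118


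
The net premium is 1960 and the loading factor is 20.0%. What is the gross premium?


Gross = net * (1 + loading)
= 1960 * (1 + 0.2)
= 1960 * 1.2
= 2352.0


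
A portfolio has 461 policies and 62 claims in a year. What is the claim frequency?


frequency = claims / policies
= 62 / 461
= 0.1345


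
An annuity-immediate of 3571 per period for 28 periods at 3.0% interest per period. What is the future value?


FV = PMT * ((1+i)^n - 1) / i
= 3571 * ((1.03)^28 - 1) / 0.03
= 3571 * (2.287928 - 1) / 0.03
= 153306.3243


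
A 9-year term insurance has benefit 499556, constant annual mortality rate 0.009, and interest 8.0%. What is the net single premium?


NSP = benefit * sum_{k=0}^{n-1} k_p_x * q * v^(k+1)
With constant q=0.009, v=0.925926
Sum = 0.05449
NSP = 499556 * 0.05449
= 27220.662


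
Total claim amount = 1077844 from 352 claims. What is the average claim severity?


severity = total / number
= 1077844 / 352
= 3062.0568


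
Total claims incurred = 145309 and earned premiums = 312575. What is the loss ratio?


Loss ratio = claims / premiums
= 145309 / 312575
= 0.4649


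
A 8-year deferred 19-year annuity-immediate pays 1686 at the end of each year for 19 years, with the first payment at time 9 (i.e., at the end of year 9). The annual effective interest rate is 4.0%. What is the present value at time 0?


PV at time 8 of the 19-year annuity-immediate:
a_n = 1686 * (1-(1+0.04)^(-19))/0.04 = 22143.8218
Discount back 8 years to time 0:
PV = 22143.8218 * (1+0.04)^(-8)
= 22143.8218 * 0.73069
= 16180.2737


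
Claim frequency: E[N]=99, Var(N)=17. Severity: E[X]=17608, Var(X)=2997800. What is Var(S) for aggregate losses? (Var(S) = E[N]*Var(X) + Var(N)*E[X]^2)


Var(S) = E[N]*Var(X) + Var(N)*E[X]^2
= 99*2997800 + 17*17608^2
= 296782200 + 5270708288
= 5.5675e+09


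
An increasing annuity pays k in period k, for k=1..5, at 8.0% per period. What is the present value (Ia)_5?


(Ia)_n = sum_{k=1}^{n} k * v^k, v = 1/(1+i)
v = 0.925926
Sum computed term by term:
(Ia)_5 = 11.3651


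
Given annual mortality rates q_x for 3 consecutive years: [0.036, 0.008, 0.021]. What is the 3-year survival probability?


p_k = 1 - q_k for each year
Survival = product of (1 - q_k)
= 0.964 * 0.992 * 0.979
= 0.9362


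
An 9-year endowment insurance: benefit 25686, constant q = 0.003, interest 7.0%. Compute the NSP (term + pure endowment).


Term component = 496.7364
Pure endowment = 9_p_x * v^9 * benefit = 0.973322 * 0.543934 * 25686 = 13598.7473
NSP = 14095.4837


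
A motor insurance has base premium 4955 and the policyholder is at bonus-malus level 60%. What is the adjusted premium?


adjusted = base * BM_level / 100
= 4955 * 60 / 100
= 4955 * 0.6
= 2973.0


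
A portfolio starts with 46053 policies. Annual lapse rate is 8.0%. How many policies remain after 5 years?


remaining = initial * (1 - lapse)^years
= 46053 * (1 - 0.08)^5
= 46053 * 0.659082
= 30352.6814


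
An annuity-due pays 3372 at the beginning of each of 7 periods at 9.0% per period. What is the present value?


PV_due = PMT * (1-(1+i)^(-n))/i * (1+i)
PV_immediate = 16971.117
PV_due = 16971.117 * 1.09
= 18498.5175


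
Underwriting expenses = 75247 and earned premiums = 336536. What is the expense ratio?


Expense ratio = expenses / premiums
= 75247 / 336536
= 0.2236


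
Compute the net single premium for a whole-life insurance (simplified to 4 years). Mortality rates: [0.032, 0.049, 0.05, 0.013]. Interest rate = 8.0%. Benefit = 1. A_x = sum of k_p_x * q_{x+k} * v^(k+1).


v = 0.925926
Year 0: k_p_x=1.0, q=0.032, term=0.02963
Year 1: k_p_x=0.968, q=0.049, term=0.040665
Year 2: k_p_x=0.920568, q=0.05, term=0.036539
Year 3: k_p_x=0.87454, q=0.013, term=0.008357
A_x = 0.1152


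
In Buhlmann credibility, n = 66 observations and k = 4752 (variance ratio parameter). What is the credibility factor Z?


Z = n / (n + k)
= 66 / (66 + 4752)
= 66 / 4818
= 0.0137


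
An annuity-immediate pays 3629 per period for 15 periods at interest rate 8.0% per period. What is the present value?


PV = PMT * (1 - (1+i)^(-n)) / i
= 3629 * (1 - (1+0.08)^(-15)) / 0.08
= 3629 * (1 - 0.315242) / 0.08
= 3629 * 8.559479
= 31062.3482


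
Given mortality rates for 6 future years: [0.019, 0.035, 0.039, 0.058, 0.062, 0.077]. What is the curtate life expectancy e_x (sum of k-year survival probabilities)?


e_x = sum_{k=1}^{n} k_p_x
k_p_x values:
  1_p_x = 0.981
  2_p_x = 0.946665
  3_p_x = 0.909745
  4_p_x = 0.85698
  5_p_x = 0.803847
  6_p_x = 0.741951
e_x = 5.2402


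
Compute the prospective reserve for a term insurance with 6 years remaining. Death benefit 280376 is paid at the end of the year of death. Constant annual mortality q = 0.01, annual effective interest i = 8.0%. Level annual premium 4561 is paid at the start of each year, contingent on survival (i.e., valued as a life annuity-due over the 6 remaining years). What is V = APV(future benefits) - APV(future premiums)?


v = 1/(1+i) = 0.925926
APV(future benefits) per unit = sum_{k=0}^{5} k_p_x * q * v^(k+1) = 0.04519
APV(future benefits) = 280376 * 0.04519 = 12670.1231
Life annuity-due factor ä_{x:6} = sum_{k=0}^{5} k_p_x * v^k = 4.880494
APV(future premiums) = 4561 * 4.880494 = 22259.9316
V = 12670.1231 - 22259.9316
= -9589.8085
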